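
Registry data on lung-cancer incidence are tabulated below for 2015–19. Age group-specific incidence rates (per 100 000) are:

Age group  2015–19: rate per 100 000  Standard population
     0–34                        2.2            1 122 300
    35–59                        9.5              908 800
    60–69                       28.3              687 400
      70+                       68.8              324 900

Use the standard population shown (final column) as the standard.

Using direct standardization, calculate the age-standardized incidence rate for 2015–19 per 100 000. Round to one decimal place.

Standard total = 3 043 400; weights = 0.3688, 0.2986, 0.2259, 0.1068.
Standardized rate: 0.3688×2.2 + 0.2986×9.5 + 0.2259×28.3 + 0.1068×68.8 = 17.3849 per 100 000.

17.4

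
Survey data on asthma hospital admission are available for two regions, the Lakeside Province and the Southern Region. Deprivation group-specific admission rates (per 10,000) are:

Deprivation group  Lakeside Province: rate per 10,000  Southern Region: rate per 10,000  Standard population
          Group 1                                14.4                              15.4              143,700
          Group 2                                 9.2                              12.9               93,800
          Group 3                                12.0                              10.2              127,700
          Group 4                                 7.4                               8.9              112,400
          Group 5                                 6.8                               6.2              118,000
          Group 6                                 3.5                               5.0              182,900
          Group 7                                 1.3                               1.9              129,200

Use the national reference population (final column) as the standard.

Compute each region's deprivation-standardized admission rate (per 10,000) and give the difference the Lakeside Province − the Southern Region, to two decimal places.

Standard total = 907,700; weights = 0.1583, 0.1033, 0.1407, 0.1238, 0.1300, 0.2015, 0.1423.
The Lakeside Province: 0.1583×14.4 + 0.1033×9.2 + 0.1407×12.0 + 0.1238×7.4 + 0.1300×6.8 + 0.2015×3.5 + 0.1423×1.3 = 7.6092 per 10,000.
The Southern Region: 0.1583×15.4 + 0.1033×12.9 + 0.1407×10.2 + 0.1238×8.9 + 0.1300×6.2 + 0.2015×5.0 + 0.1423×1.9 = 8.3921 per 10,000.
Difference = 7.6092 − 8.3921 = -0.7828.

-0.78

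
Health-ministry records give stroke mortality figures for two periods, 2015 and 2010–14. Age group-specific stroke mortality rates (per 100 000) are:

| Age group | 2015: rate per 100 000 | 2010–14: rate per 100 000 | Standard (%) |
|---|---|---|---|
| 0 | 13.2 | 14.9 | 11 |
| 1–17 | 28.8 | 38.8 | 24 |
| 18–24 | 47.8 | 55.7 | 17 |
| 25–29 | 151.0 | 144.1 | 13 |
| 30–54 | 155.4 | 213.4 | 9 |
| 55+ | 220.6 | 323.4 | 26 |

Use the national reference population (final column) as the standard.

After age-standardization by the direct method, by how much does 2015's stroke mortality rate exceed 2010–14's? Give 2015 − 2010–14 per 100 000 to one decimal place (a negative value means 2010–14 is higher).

-35.0

Standard weights: 0.11, 0.24, 0.17, 0.13, 0.09, 0.26.
2015: 0.1100×13.2 + 0.2400×28.8 + 0.1700×47.8 + 0.1300×151.0 + 0.0900×155.4 + 0.2600×220.6 = 107.4620 per 100 000.
2010–14: 0.1100×14.9 + 0.2400×38.8 + 0.1700×55.7 + 0.1300×144.1 + 0.0900×213.4 + 0.2600×323.4 = 142.4430 per 100 000.
Difference = 107.4620 − 142.4430 = -34.9810.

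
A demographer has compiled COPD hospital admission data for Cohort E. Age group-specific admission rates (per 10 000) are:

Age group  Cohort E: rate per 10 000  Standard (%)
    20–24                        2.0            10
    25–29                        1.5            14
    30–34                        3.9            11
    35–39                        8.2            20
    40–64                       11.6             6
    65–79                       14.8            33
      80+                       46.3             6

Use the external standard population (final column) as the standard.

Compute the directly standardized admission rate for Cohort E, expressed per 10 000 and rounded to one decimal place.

Standard weights: 0.10, 0.14, 0.11, 0.20, 0.06, 0.33, 0.06.
Standardized rate: 0.1000×2.0 + 0.1400×1.5 + 0.1100×3.9 + 0.2000×8.2 + 0.0600×11.6 + 0.3300×14.8 + 0.0600×46.3 = 10.8370 per 10 000.

10.8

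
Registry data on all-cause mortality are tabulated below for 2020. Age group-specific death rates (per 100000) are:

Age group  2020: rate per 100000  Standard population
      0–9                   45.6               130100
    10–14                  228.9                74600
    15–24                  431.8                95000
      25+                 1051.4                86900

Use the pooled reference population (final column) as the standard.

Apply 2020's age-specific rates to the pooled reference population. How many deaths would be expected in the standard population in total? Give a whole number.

1554

Expected deaths = Σ (standard pop × age-specific rate ÷ 100000)
= 130100×45.6/100000 + 74600×228.9/100000 + 95000×431.8/100000 + 86900×1051.4/100000
= 59.33 + 170.76 + 410.21 + 913.67 = 1553.96.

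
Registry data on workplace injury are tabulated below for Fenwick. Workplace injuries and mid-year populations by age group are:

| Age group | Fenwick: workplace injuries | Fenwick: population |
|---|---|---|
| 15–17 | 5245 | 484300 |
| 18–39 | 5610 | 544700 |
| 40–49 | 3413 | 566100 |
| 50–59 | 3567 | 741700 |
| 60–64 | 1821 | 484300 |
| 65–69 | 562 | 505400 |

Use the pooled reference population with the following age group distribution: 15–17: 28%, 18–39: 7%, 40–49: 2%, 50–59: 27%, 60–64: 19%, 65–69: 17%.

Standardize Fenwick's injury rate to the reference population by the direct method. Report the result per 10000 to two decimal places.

Age-specific rates per 10000 for Fenwick: 108.30, 102.99, 60.29, 48.09, 37.60, 11.12.
Standard weights: 0.28, 0.07, 0.02, 0.27, 0.19, 0.17.
Standardized rate: 0.2800×108.30 + 0.0700×102.99 + 0.0200×60.29 + 0.2700×48.09 + 0.1900×37.60 + 0.1700×11.12 = 60.7589 per 10000.

60.76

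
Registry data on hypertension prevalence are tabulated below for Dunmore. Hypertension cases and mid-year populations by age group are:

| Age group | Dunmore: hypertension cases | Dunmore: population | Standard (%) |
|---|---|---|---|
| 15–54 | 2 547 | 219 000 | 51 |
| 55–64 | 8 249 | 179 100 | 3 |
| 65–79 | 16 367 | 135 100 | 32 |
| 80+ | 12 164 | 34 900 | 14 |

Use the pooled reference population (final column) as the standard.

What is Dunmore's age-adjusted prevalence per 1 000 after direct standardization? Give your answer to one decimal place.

94.9

Age-specific rates per 1 000 for Dunmore: 11.630, 46.058, 121.147, 348.539.
Standard weights: 0.51, 0.03, 0.32, 0.14.
Standardized rate: 0.5100×11.630 + 0.0300×46.058 + 0.3200×121.147 + 0.1400×348.539 = 94.8757 per 1 000.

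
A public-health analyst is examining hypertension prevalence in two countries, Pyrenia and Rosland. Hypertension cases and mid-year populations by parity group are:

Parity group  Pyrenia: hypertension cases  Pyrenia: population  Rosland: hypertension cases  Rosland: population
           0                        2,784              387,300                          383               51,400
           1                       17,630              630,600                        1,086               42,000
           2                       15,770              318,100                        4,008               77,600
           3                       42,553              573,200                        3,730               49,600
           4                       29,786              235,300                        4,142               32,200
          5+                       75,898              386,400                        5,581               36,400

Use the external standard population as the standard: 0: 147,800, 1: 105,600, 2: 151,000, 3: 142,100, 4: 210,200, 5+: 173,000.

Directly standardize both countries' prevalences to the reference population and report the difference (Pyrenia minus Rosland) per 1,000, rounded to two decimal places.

Parity-specific rates per 1,000 for Pyrenia: 7.188, 27.958, 49.576, 74.238, 126.587, 196.423.
For Rosland: 7.451, 25.857, 51.649, 75.202, 128.634, 153.324.
Standard total = 929,700; weights = 0.1590, 0.1136, 0.1624, 0.1528, 0.2261, 0.1861.
Pyrenia: 0.1590×7.188 + 0.1136×27.958 + 0.1624×49.576 + 0.1528×74.238 + 0.2261×126.587 + 0.1861×196.423 = 88.8886 per 1,000.
Rosland: 0.1590×7.451 + 0.1136×25.857 + 0.1624×51.649 + 0.1528×75.202 + 0.2261×128.634 + 0.1861×153.324 = 81.6187 per 1,000.
Difference = 88.8886 − 81.6187 = 7.2699.

7.27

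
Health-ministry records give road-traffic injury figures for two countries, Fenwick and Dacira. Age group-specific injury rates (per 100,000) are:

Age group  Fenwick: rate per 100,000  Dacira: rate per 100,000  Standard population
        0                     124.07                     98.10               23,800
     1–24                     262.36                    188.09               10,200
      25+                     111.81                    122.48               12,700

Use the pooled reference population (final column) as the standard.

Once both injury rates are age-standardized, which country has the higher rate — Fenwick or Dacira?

Standard total = 46,700; weights = 0.5096, 0.2184, 0.2719.
Fenwick: 0.5096×124.07 + 0.2184×262.36 + 0.2719×111.81 = 150.9406 per 100,000.
Dacira: 0.5096×98.10 + 0.2184×188.09 + 0.2719×122.48 = 124.3853 per 100,000.

Fenwick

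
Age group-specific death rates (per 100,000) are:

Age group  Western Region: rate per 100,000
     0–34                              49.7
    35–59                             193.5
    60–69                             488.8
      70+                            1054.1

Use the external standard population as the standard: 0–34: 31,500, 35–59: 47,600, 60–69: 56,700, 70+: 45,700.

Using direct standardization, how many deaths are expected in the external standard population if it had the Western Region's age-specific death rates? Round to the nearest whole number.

Expected deaths = Σ (standard pop × age-specific rate ÷ 100,000)
= 31,500×49.7/100,000 + 47,600×193.5/100,000 + 56,700×488.8/100,000 + 45,700×1054.1/100,000
= 15.66 + 92.11 + 277.15 + 481.72 = 866.63.

867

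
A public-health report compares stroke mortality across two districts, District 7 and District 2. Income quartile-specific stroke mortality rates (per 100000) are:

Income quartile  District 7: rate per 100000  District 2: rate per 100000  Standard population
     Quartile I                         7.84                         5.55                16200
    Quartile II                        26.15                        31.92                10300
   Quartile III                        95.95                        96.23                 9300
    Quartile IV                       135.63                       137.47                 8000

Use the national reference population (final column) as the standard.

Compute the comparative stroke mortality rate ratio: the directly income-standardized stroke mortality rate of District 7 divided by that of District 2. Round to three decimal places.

0.984

Standard total = 43800; weights = 0.3699, 0.2352, 0.2123, 0.1826.
District 7: 0.3699×7.84 + 0.2352×26.15 + 0.2123×95.95 + 0.1826×135.63 = 54.1947 per 100000.
District 2: 0.3699×5.55 + 0.2352×31.92 + 0.2123×96.23 + 0.1826×137.47 = 55.1001 per 100000.
Ratio = 54.1947 ÷ 55.1001 = 0.98357.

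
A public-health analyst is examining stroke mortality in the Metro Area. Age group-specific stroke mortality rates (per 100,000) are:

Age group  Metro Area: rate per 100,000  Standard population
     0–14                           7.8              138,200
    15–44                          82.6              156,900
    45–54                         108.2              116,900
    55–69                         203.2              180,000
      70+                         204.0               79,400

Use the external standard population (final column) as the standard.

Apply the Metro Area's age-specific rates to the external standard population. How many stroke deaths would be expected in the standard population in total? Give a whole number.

795

Expected stroke deaths = Σ (standard pop × age-specific rate ÷ 100,000)
= 138,200×7.8/100,000 + 156,900×82.6/100,000 + 116,900×108.2/100,000 + 180,000×203.2/100,000 + 79,400×204.0/100,000
= 10.78 + 129.60 + 126.49 + 365.76 + 161.98 = 794.60.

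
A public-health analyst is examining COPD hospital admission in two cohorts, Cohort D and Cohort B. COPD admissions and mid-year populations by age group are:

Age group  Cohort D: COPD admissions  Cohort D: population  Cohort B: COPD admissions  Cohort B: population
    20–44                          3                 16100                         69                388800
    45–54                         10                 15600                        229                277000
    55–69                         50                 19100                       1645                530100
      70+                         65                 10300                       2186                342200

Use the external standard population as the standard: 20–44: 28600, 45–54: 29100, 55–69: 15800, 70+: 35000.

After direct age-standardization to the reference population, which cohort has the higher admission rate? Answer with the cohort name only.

Cohort B

Age-specific rates per 10000 for Cohort D: 1.86, 6.41, 26.18, 63.11.
For Cohort B: 1.77, 8.27, 31.03, 63.88.
Standard total = 108500; weights = 0.2636, 0.2682, 0.1456, 0.3226.
Cohort D: 0.2636×1.86 + 0.2682×6.41 + 0.1456×26.18 + 0.3226×63.11 = 26.3795 per 10000.
Cohort B: 0.2636×1.77 + 0.2682×8.27 + 0.1456×31.03 + 0.3226×63.88 = 27.8107 per 10000.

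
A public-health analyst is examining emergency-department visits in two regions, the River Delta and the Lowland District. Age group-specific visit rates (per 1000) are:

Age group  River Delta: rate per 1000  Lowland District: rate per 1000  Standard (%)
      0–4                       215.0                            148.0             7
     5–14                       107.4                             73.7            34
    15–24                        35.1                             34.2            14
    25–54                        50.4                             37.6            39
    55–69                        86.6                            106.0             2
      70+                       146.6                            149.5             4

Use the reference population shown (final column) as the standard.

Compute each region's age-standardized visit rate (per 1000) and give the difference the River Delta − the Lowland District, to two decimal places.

20.76

Standard weights: 0.07, 0.34, 0.14, 0.39, 0.02, 0.04.
The River Delta: 0.0700×215.0 + 0.3400×107.4 + 0.1400×35.1 + 0.3900×50.4 + 0.0200×86.6 + 0.0400×146.6 = 83.7320 per 1000.
The Lowland District: 0.0700×148.0 + 0.3400×73.7 + 0.1400×34.2 + 0.3900×37.6 + 0.0200×106.0 + 0.0400×149.5 = 62.9700 per 1000.
Difference = 83.7320 − 62.9700 = 20.7620.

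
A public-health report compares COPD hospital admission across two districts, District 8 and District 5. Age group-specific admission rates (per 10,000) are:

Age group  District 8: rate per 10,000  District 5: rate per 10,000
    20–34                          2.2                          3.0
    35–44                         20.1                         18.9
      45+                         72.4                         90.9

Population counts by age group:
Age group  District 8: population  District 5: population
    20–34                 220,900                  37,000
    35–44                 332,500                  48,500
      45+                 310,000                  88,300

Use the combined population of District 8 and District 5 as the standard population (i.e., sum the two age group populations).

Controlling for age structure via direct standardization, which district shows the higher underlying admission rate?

District 5

Combined standard total = 1,037,200; weights = 0.2487, 0.3673, 0.3840.
District 8: 0.2487×2.2 + 0.3673×20.1 + 0.3840×72.4 = 35.7331 per 10,000.
District 5: 0.2487×3.0 + 0.3673×18.9 + 0.3840×90.9 = 42.5955 per 10,000.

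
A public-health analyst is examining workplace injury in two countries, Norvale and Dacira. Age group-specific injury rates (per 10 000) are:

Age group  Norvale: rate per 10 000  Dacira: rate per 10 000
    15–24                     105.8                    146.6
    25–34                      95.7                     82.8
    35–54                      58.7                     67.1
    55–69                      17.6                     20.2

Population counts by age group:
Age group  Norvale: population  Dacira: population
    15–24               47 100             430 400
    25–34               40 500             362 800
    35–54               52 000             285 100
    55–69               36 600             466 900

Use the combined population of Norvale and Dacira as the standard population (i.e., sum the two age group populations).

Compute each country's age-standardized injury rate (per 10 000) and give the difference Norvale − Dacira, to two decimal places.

Combined standard total = 1 721 400; weights = 0.2774, 0.2343, 0.1958, 0.2925.
Norvale: 0.2774×105.8 + 0.2343×95.7 + 0.1958×58.7 + 0.2925×17.6 = 68.4122 per 10 000.
Dacira: 0.2774×146.6 + 0.2343×82.8 + 0.1958×67.1 + 0.2925×20.2 = 79.1128 per 10 000.
Difference = 68.4122 − 79.1128 = -10.7007.

-10.70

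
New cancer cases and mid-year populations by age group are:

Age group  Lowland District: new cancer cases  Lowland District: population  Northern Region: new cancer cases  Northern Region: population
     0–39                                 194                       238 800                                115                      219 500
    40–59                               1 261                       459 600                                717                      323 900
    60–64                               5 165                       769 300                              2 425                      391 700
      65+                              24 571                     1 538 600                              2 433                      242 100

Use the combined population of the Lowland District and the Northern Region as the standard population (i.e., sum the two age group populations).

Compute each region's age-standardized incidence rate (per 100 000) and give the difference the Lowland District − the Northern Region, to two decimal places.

279.59

Age-specific rates per 100 000 for the Lowland District: 81.24, 274.37, 671.39, 1596.97.
For the Northern Region: 52.39, 221.36, 619.10, 1004.96.
Combined standard total = 4 183 500; weights = 0.1095, 0.1873, 0.2775, 0.4256.
The Lowland District: 0.1095×81.24 + 0.1873×274.37 + 0.2775×671.39 + 0.4256×1596.97 = 926.3560 per 100 000.
The Northern Region: 0.1095×52.39 + 0.1873×221.36 + 0.2775×619.10 + 0.4256×1004.96 = 646.7664 per 100 000.
Difference = 926.3560 − 646.7664 = 279.5896.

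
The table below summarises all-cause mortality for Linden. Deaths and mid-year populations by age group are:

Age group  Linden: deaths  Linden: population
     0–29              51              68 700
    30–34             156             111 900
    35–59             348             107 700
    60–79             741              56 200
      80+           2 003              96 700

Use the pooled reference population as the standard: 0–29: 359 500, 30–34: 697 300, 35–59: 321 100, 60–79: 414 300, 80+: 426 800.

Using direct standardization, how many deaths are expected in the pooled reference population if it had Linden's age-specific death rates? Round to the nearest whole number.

16580

Age-specific rates per 100 000 for Linden: 74.24, 139.41, 323.12, 1318.51, 2071.35.
Expected deaths = Σ (standard pop × age-specific rate ÷ 100 000)
= 359 500×74.24/100 000 + 697 300×139.41/100 000 + 321 100×323.12/100 000 + 414 300×1318.51/100 000 + 426 800×2071.35/100 000
= 266.88 + 972.11 + 1037.54 + 5462.57 + 8840.54 = 16579.63.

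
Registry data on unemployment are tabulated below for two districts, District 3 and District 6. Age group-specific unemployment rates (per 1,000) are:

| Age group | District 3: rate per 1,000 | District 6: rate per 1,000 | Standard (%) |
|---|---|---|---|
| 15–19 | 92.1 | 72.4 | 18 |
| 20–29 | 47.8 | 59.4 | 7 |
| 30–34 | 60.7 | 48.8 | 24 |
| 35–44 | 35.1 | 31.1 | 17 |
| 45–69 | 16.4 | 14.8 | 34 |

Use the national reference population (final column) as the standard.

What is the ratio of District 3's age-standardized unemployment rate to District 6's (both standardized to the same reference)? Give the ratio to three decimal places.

1.174

Standard weights: 0.18, 0.07, 0.24, 0.17, 0.34.
District 3: 0.1800×92.1 + 0.0700×47.8 + 0.2400×60.7 + 0.1700×35.1 + 0.3400×16.4 = 46.0350 per 1,000.
District 6: 0.1800×72.4 + 0.0700×59.4 + 0.2400×48.8 + 0.1700×31.1 + 0.3400×14.8 = 39.2210 per 1,000.
Ratio = 46.0350 ÷ 39.2210 = 1.17373.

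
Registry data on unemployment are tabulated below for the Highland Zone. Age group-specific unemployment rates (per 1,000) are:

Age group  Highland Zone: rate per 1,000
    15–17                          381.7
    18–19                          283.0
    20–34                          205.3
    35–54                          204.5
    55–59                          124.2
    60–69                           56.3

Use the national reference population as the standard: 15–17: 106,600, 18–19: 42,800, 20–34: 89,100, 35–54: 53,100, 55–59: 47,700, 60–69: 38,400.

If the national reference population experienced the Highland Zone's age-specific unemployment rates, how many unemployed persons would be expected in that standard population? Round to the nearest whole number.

90039

Expected unemployed persons = Σ (standard pop × age-specific rate ÷ 1,000)
= 106,600×381.7/1,000 + 42,800×283.0/1,000 + 89,100×205.3/1,000 + 53,100×204.5/1,000 + 47,700×124.2/1,000 + 38,400×56.3/1,000
= 40689.22 + 12112.40 + 18292.23 + 10858.95 + 5924.34 + 2161.92 = 90039.06.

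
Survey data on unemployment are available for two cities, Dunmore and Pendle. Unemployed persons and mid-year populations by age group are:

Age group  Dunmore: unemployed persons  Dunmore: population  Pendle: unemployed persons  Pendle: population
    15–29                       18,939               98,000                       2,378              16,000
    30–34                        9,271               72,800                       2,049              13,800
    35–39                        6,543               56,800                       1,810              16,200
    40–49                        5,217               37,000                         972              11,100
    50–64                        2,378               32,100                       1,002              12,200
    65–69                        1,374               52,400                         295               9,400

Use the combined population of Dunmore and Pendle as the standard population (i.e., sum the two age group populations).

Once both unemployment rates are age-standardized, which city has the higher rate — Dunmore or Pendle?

Age-specific rates per 1,000 for Dunmore: 193.255, 127.349, 115.194, 141.000, 74.081, 26.221.
For Pendle: 148.625, 148.478, 111.728, 87.568, 82.131, 31.383.
Combined standard total = 427,800; weights = 0.2665, 0.2024, 0.1706, 0.1124, 0.1036, 0.1445.
Dunmore: 0.2665×193.255 + 0.2024×127.349 + 0.1706×115.194 + 0.1124×141.000 + 0.1036×74.081 + 0.1445×26.221 = 124.2473 per 1,000.
Pendle: 0.2665×148.625 + 0.2024×148.478 + 0.1706×111.728 + 0.1124×87.568 + 0.1036×82.131 + 0.1445×31.383 = 111.6118 per 1,000.

Dunmore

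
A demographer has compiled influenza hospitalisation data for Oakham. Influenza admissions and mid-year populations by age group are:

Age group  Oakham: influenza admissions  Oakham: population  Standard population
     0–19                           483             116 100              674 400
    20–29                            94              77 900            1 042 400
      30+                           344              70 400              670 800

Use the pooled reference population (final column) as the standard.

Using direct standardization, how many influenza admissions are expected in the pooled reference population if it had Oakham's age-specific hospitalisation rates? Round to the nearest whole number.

Age-specific rates per 100 000 for Oakham: 416.02, 120.67, 488.64.
Expected influenza admissions = Σ (standard pop × age-specific rate ÷ 100 000)
= 674 400×416.02/100 000 + 1 042 400×120.67/100 000 + 670 800×488.64/100 000
= 2805.64 + 1257.84 + 3277.77 = 7341.25.

7341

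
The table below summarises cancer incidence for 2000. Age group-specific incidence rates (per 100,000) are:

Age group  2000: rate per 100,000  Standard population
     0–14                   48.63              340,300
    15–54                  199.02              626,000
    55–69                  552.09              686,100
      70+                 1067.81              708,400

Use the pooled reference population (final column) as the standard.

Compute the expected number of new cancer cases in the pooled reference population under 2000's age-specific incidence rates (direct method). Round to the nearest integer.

12764

Expected new cancer cases = Σ (standard pop × age-specific rate ÷ 100,000)
= 340,300×48.63/100,000 + 626,000×199.02/100,000 + 686,100×552.09/100,000 + 708,400×1067.81/100,000
= 165.49 + 1245.87 + 3787.89 + 7564.37 = 12763.61.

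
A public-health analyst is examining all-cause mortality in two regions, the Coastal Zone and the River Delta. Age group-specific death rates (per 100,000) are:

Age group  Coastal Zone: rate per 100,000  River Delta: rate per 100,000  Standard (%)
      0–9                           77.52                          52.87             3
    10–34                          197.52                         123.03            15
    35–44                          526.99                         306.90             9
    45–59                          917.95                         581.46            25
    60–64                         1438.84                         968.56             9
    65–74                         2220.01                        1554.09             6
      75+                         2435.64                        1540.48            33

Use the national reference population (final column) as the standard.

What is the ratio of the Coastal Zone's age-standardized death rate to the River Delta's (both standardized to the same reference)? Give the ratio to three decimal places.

1.560

Standard weights: 0.03, 0.15, 0.09, 0.25, 0.09, 0.06, 0.33.
The Coastal Zone: 0.0300×77.52 + 0.1500×197.52 + 0.0900×526.99 + 0.2500×917.95 + 0.0900×1438.84 + 0.0600×2220.01 + 0.3300×2435.64 = 1375.3276 per 100,000.
The River Delta: 0.0300×52.87 + 0.1500×123.03 + 0.0900×306.90 + 0.2500×581.46 + 0.0900×968.56 + 0.0600×1554.09 + 0.3300×1540.48 = 881.8008 per 100,000.
Ratio = 1375.3276 ÷ 881.8008 = 1.55968.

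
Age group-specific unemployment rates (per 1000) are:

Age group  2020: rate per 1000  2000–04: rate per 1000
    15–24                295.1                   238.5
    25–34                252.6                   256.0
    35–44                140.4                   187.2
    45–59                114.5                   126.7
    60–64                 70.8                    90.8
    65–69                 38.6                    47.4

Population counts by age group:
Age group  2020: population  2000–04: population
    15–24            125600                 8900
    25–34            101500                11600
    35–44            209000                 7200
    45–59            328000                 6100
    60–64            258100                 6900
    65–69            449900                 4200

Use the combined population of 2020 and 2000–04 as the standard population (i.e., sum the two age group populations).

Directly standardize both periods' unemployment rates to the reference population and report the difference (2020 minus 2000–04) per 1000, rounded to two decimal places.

Combined standard total = 1517000; weights = 0.0887, 0.0746, 0.1425, 0.2202, 0.1747, 0.2993.
2020: 0.0887×295.1 + 0.0746×252.6 + 0.1425×140.4 + 0.2202×114.5 + 0.1747×70.8 + 0.2993×38.6 = 114.1458 per 1000.
2000–04: 0.0887×238.5 + 0.0746×256.0 + 0.1425×187.2 + 0.2202×126.7 + 0.1747×90.8 + 0.2993×47.4 = 124.8657 per 1000.
Difference = 114.1458 − 124.8657 = -10.7199.

-10.72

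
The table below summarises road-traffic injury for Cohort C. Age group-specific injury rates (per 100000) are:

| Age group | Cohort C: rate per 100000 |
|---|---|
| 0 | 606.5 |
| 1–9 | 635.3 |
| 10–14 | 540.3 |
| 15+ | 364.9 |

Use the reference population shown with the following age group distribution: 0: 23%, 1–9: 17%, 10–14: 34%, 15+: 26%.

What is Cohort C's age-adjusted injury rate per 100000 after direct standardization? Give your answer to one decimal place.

Standard weights: 0.23, 0.17, 0.34, 0.26.
Standardized rate: 0.2300×606.5 + 0.1700×635.3 + 0.3400×540.3 + 0.2600×364.9 = 526.0720 per 100000.

526.1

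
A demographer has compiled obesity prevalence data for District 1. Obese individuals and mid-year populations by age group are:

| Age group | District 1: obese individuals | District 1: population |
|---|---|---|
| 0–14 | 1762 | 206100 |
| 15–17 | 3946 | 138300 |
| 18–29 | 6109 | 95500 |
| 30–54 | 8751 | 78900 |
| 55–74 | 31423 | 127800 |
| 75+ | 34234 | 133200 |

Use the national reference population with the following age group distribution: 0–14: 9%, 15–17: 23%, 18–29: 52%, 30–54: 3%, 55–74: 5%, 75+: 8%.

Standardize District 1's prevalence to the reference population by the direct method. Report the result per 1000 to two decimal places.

Age-specific rates per 1000 for District 1: 8.549, 28.532, 63.969, 110.913, 245.876, 257.012.
Standard weights: 0.09, 0.23, 0.52, 0.03, 0.05, 0.08.
Standardized rate: 0.0900×8.549 + 0.2300×28.532 + 0.5200×63.969 + 0.0300×110.913 + 0.0500×245.876 + 0.0800×257.012 = 76.7777 per 1000.

76.78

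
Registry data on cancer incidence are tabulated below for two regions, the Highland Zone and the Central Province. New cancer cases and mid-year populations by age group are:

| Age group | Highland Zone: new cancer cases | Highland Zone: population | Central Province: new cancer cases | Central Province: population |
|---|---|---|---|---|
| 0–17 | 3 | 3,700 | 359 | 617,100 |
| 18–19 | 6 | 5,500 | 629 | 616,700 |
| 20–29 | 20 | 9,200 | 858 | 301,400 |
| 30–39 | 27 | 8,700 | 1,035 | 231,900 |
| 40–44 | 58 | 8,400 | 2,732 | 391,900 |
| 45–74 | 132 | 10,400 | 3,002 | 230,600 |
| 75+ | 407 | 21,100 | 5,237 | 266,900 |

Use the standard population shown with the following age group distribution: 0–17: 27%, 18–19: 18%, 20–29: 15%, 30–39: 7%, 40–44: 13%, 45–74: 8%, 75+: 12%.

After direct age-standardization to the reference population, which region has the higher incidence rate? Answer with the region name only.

Age-specific rates per 100,000 for the Highland Zone: 81.08, 109.09, 217.39, 310.34, 690.48, 1269.23, 1928.91.
For the Central Province: 58.18, 101.99, 284.67, 446.31, 697.12, 1301.82, 1962.16.
Standard weights: 0.27, 0.18, 0.15, 0.07, 0.13, 0.08, 0.12.
The Highland Zone: 0.2700×81.08 + 0.1800×109.09 + 0.1500×217.39 + 0.0700×310.34 + 0.1300×690.48 + 0.0800×1269.23 + 0.1200×1928.91 = 518.6306 per 100,000.
The Central Province: 0.2700×58.18 + 0.1800×101.99 + 0.1500×284.67 + 0.0700×446.31 + 0.1300×697.12 + 0.0800×1301.82 + 0.1200×1962.16 = 538.2388 per 100,000.
The crude rates (974.63 vs 521.44) would put the Highland Zone higher, but that reflects its age composition; once standardized to a common age structure, the Central Province has the higher underlying rate.

Central Province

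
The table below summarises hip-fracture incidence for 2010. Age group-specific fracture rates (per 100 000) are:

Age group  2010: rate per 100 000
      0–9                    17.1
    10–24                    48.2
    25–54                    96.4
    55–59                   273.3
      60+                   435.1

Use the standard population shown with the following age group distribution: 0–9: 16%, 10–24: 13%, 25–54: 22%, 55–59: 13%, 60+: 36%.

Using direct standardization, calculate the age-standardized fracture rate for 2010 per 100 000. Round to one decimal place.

222.4

Standard weights: 0.16, 0.13, 0.22, 0.13, 0.36.
Standardized rate: 0.1600×17.1 + 0.1300×48.2 + 0.2200×96.4 + 0.1300×273.3 + 0.3600×435.1 = 222.3750 per 100 000.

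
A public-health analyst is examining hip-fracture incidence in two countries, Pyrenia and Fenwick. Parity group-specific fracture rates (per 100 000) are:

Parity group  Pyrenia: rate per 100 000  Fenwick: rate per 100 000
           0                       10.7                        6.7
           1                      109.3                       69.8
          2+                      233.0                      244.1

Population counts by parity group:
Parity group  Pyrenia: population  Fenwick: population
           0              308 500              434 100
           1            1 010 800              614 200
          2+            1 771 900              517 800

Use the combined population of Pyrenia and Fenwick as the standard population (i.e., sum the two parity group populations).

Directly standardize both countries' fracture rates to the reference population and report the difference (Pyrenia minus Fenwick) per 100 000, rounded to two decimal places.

Combined standard total = 4 657 300; weights = 0.1594, 0.3489, 0.4916.
Pyrenia: 0.1594×10.7 + 0.3489×109.3 + 0.4916×233.0 = 154.3938 per 100 000.
Fenwick: 0.1594×6.7 + 0.3489×69.8 + 0.4916×244.1 = 145.4311 per 100 000.
Difference = 154.3938 − 145.4311 = 8.9628.

8.96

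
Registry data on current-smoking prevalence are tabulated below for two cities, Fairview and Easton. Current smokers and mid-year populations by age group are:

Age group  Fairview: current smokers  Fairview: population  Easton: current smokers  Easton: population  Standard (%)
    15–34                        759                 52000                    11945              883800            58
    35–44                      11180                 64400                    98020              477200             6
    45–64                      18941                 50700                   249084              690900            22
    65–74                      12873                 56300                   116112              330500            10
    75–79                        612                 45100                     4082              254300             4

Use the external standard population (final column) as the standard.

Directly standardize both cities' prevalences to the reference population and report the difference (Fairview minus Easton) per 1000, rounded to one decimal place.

Age-specific rates per 1000 for Fairview: 14.596, 173.602, 373.590, 228.650, 13.570.
For Easton: 13.516, 205.407, 360.521, 351.322, 16.052.
Standard weights: 0.58, 0.06, 0.22, 0.10, 0.04.
Fairview: 0.5800×14.596 + 0.0600×173.602 + 0.2200×373.590 + 0.1000×228.650 + 0.0400×13.570 = 124.4795 per 1000.
Easton: 0.5800×13.516 + 0.0600×205.407 + 0.2200×360.521 + 0.1000×351.322 + 0.0400×16.052 = 135.2523 per 1000.
Difference = 124.4795 − 135.2523 = -10.7729.

-10.8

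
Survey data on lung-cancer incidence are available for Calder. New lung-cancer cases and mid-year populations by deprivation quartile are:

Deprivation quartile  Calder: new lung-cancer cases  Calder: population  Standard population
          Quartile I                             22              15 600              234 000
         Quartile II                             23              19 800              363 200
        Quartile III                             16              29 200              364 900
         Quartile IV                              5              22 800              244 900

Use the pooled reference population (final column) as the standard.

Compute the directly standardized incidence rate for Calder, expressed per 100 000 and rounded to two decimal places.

Deprivation-specific rates per 100 000 for Calder: 141.03, 116.16, 54.79, 21.93.
Standard total = 1 207 000; weights = 0.1939, 0.3009, 0.3023, 0.2029.
Standardized rate: 0.1939×141.03 + 0.3009×116.16 + 0.3023×54.79 + 0.2029×21.93 = 83.3099 per 100 000.

83.31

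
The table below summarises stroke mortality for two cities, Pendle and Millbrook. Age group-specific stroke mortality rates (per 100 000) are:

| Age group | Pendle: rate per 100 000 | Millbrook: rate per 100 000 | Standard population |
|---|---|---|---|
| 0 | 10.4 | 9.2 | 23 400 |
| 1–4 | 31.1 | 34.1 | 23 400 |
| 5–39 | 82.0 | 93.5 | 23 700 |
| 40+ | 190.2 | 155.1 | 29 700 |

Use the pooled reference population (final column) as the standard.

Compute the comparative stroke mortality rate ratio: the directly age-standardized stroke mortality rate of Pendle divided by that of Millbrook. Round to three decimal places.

1.093

Standard total = 100 200; weights = 0.2335, 0.2335, 0.2365, 0.2964.
Pendle: 0.2335×10.4 + 0.2335×31.1 + 0.2365×82.0 + 0.2964×190.2 = 85.4635 per 100 000.
Millbrook: 0.2335×9.2 + 0.2335×34.1 + 0.2365×93.5 + 0.2964×155.1 = 78.2000 per 100 000.
Ratio = 85.4635 ÷ 78.2000 = 1.09288.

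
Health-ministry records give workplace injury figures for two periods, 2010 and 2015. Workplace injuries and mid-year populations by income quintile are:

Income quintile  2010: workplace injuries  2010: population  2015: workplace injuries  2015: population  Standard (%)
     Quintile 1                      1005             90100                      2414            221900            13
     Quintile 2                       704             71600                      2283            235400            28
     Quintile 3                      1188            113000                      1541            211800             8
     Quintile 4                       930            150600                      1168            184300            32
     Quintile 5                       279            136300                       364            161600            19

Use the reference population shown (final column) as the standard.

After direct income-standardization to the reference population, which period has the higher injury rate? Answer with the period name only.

Income-specific rates per 10000 for 2010: 111.54, 98.32, 105.13, 61.75, 20.47.
For 2015: 108.79, 96.98, 72.76, 63.37, 22.52.
Standard weights: 0.13, 0.28, 0.08, 0.32, 0.19.
2010: 0.1300×111.54 + 0.2800×98.32 + 0.0800×105.13 + 0.3200×61.75 + 0.1900×20.47 = 74.0921 per 10000.
2015: 0.1300×108.79 + 0.2800×96.98 + 0.0800×72.76 + 0.3200×63.37 + 0.1900×22.52 = 71.6782 per 10000.
The crude rates (73.11 vs 76.55) would put 2015 higher, but that reflects its income composition; once standardized to a common income structure, 2010 has the higher underlying rate.

2010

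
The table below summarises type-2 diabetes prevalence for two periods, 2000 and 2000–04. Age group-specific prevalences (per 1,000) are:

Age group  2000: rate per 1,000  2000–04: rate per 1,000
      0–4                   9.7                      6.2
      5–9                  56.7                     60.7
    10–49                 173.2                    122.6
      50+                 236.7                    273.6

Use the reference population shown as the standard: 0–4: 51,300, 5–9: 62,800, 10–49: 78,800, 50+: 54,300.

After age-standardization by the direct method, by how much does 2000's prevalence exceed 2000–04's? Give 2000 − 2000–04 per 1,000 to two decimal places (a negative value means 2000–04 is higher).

Standard total = 247,200; weights = 0.2075, 0.2540, 0.3188, 0.2197.
2000: 0.2075×9.7 + 0.2540×56.7 + 0.3188×173.2 + 0.2197×236.7 = 123.6219 per 1,000.
2000–04: 0.2075×6.2 + 0.2540×60.7 + 0.3188×122.6 + 0.2197×273.6 = 115.8875 per 1,000.
Difference = 123.6219 − 115.8875 = 7.7345.

7.73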